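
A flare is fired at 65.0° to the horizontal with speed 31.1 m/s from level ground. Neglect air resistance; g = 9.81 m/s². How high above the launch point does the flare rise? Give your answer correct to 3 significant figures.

Vertical component of launch velocity: v_y = 31.1 sin 65.0° = 28.19 m/s.
At the highest point the vertical velocity is zero, so v_y² = 2 g h_max.
h_max = (28.19)² / (2 × 9.81) = 794.7 / 19.62 = 40.5 m.

40.5 m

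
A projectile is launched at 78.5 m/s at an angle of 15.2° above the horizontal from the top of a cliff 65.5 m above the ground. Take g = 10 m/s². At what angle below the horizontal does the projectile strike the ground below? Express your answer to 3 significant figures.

v_x = 78.5 cos 15.2° = 75.75 m/s.
At impact |v_y| = √(v_y0² + 2 g h) = √(20.58² + 2×10×65.5) = 41.64 m/s.
Angle below horizontal = arctan(|v_y| / v_x) = arctan(41.64 / 75.75) = 28.8°.

28.8°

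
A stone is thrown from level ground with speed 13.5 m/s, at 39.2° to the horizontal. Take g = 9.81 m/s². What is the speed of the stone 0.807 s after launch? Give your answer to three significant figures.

10.5 m/s

v_x = 13.5 cos 39.2° = 10.46 m/s (constant).
v_y(t) = 13.5 sin 39.2° − g t = 8.532 − 9.81 × 0.807 = 0.6153 m/s.
Speed = √(v_x² + v_y²) = √(109.4 + 0.3786) = 10.5 m/s.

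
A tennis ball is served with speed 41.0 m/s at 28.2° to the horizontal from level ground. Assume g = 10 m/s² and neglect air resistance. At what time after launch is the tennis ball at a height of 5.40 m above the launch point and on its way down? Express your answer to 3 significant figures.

v_y0 = 41.0 sin 28.2° = 19.37 m/s.
Set y = v_y0 t − ½ g t² = 5.40: 5.000 t² − 19.37 t + 5.40 = 0.
t = [19.37 ± √(375.2 − 108.0)] / 10 = (19.37 ± 16.35) / 10, giving t = 0.302 s or t = 3.57 s.
On the way down corresponds to the larger root: t = 3.57 s.

3.57 s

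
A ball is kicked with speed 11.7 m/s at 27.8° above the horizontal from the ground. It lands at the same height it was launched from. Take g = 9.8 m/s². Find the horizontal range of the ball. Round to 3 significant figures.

11.5 m

Components: v_x = 11.7 cos 27.8° = 10.35 m/s, v_y = 11.7 sin 27.8° = 5.457 m/s.
Time of flight (same landing height): t = 2 v_y / g = 2 × 5.457 / 9.8 = 1.114 s.
Range: R = v_x · t = 10.35 × 1.114 = 11.5 m.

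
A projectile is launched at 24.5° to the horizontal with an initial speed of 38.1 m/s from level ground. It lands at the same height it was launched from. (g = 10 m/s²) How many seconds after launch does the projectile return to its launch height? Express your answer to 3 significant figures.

Vertical component: v_y = 38.1 sin 24.5° = 15.80 m/s.
For a projectile landing at launch height, time of flight is t = 2 v_y / g = 2 × 15.80 / 10 = 3.16 s.

3.16 s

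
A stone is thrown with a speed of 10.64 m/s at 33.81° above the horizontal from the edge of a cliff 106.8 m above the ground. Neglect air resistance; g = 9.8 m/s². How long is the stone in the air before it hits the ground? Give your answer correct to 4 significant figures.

5.312 s

Vertical component: v_y = 10.64 sin 33.81° = 5.9205 m/s.
Taking up as positive with launch at y = 106.8 m, landing at y = 0: 0 = 106.8 + 5.9205 t − ½(9.8) t².
Solving 4.900 t² − 5.9205 t − 106.8 = 0 gives t = [5.9205 + √(5.9205² + 4·4.900·106.8)] / 9.800 = 5.312 s.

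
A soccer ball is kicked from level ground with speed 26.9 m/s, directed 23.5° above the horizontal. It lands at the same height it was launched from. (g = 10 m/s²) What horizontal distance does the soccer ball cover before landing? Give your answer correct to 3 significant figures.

For level ground, R = v₀² sin(2θ) / g.
sin(2 × 23.5°) = sin 47.00° = 0.7314.
R = (26.9)² × 0.7314 / 10 = 52.9 m.

52.9 m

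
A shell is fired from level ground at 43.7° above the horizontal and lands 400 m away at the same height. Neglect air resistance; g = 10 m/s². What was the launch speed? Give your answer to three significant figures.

63.3 m/s

On level ground, R = v₀² sin(2θ) / g, so v₀ = √(R g / sin 2θ).
sin(2 × 43.7°) = 0.9990.
v₀ = √(400 × 10 / 0.9990) = √4004 = 63.3 m/s.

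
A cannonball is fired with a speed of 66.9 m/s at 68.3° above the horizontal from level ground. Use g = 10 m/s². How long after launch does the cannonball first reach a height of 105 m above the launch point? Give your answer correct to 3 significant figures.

v_y0 = 66.9 sin 68.3° = 62.16 m/s.
Set y = v_y0 t − ½ g t² = 105: 5.000 t² − 62.16 t + 105 = 0.
t = [62.16 ± √(3864 − 2100)] / 10 = (62.16 ± 42.00) / 10, giving t = 2.02 s or t = 10.4 s.
The cannonball is on the way up at the first time, so t = 2.02 s.

2.02 s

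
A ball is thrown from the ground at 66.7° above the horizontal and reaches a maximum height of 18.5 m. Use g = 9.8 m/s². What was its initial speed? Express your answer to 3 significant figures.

At maximum height v_y = 0, so (v₀ sin θ)² = 2 g H.
v₀ sin 66.7° = √(2 × 9.8 × 18.5) = 19.04 m/s.
v₀ = 19.04 / sin 66.7° = 19.04 / 0.9184 = 20.7 m/s.

20.7 m/s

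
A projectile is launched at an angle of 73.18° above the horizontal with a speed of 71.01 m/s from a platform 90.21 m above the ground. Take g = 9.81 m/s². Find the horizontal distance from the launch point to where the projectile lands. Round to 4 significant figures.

Components: v_x = 71.01 cos 73.18° = 20.548 m/s, v_y = 71.01 sin 73.18° = 67.972 m/s.
Vertical: 0 = 90.21 + 67.972 t − ½(9.81) t² ⇒ 4.905 t² − 67.972 t − 90.21 = 0.
t = [67.972 + √(4620.2 + 1769.9)] / 9.810 = 15.077 s.
Horizontal: R = v_x · t = 20.548 × 15.077 = 309.8 m.

309.8 m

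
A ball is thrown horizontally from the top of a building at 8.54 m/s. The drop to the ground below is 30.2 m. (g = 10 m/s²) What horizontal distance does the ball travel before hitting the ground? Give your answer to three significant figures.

21.0 m

Initial vertical velocity is zero, so the fall time comes from h = ½ g t²: t = √(2 × 30.2 / 10) = 2.458 s.
Horizontal motion is uniform at 8.54 m/s, so x = 8.54 × 2.458 = 21.0 m.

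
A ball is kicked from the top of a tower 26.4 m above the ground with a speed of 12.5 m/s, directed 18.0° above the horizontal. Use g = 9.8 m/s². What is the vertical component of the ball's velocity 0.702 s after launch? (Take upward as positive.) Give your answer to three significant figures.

Initial vertical component: v_y0 = 12.5 sin 18.0° = 3.863 m/s.
v_y(t) = v_y0 − g t = 3.863 − 9.8 × 0.702 = -3.02 m/s.

-3.02 m/s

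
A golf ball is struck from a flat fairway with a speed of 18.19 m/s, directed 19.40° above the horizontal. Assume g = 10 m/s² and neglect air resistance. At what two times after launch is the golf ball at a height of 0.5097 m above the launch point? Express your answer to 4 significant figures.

v_y0 = 18.19 sin 19.40° = 6.0420 m/s.
Set y = v_y0 t − ½ g t² = 0.5097: 5.000 t² − 6.0420 t + 0.5097 = 0.
t = [6.0420 ± √(36.506 − 10.194)] / 10 = (6.0420 ± 5.1295) / 10, giving t = 0.09125 s or t = 1.117 s.
So the golf ball is at 0.5097 m at t = 0.09125 s (rising) and t = 1.117 s (falling).

0.09125 s and 1.117 s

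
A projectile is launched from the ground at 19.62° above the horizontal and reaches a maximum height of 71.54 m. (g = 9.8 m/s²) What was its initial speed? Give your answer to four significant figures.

At maximum height v_y = 0, so (v₀ sin θ)² = 2 g H.
v₀ sin 19.62° = √(2 × 9.8 × 71.54) = 37.446 m/s.
v₀ = 37.446 / sin 19.62° = 37.446 / 0.3358 = 111.5 m/s.

111.5 m/s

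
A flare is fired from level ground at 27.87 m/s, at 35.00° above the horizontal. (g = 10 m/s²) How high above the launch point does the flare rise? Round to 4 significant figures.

12.78 m

Vertical component of launch velocity: v_y = 27.87 sin 35.00° = 15.986 m/s.
At the highest point the vertical velocity is zero, so v_y² = 2 g h_max.
h_max = (15.986)² / (2 × 10) = 255.55 / 20.00 = 12.78 m.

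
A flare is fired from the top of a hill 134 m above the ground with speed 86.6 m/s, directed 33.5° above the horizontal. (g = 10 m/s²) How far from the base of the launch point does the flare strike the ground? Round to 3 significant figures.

Components: v_x = 86.6 cos 33.5° = 72.21 m/s, v_y = 86.6 sin 33.5° = 47.80 m/s.
Vertical: 0 = 134 + 47.80 t − ½(10) t² ⇒ 5.000 t² − 47.80 t − 134 = 0.
t = [47.80 + √(2285 + 2680)] / 10.00 = 11.83 s.
Horizontal: R = v_x · t = 72.21 × 11.83 = 854 m.

854 m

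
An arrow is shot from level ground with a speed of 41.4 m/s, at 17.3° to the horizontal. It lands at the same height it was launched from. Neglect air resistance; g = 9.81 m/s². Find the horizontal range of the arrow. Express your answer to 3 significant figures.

For level ground, R = v₀² sin(2θ) / g.
sin(2 × 17.3°) = sin 34.60° = 0.5678.
R = (41.4)² × 0.5678 / 9.81 = 99.2 m.

99.2 m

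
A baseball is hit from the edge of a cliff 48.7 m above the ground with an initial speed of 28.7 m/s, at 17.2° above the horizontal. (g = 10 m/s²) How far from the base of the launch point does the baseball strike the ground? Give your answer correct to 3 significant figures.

Components: v_x = 28.7 cos 17.2° = 27.42 m/s, v_y = 28.7 sin 17.2° = 8.487 m/s.
Vertical: 0 = 48.7 + 8.487 t − ½(10) t² ⇒ 5.000 t² − 8.487 t − 48.7 = 0.
t = [8.487 + √(72.03 + 974.0)] / 10.00 = 4.083 s.
Horizontal: R = v_x · t = 27.42 × 4.083 = 112 m.

112 m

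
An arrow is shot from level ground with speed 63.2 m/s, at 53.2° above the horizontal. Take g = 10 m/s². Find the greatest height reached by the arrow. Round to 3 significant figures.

Vertical component of launch velocity: v_y = 63.2 sin 53.2° = 50.61 m/s.
At the highest point the vertical velocity is zero, so v_y² = 2 g h_max.
h_max = (50.61)² / (2 × 10) = 2561 / 20.00 = 128 m.

128 m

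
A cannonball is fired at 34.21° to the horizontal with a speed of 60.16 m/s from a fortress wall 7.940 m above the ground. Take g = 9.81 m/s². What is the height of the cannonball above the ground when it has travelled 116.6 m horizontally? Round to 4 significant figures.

60.27 m

v_x = 60.16 cos 34.21° = 49.751 m/s, v_y0 = 60.16 sin 34.21° = 33.824 m/s.
Time to reach x = 116.6 m: t = x / v_x = 116.6 / 49.751 = 2.3437 s.
y = 7.940 + v_y0 t − ½ g t² = 7.940 + 33.824×2.3437 − 4.905×2.3437² = 60.27 m.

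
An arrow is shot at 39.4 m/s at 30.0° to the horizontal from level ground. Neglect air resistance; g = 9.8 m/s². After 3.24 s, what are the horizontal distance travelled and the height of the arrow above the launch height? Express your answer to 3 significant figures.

v_x = 39.4 cos 30.0° = 34.12 m/s; v_y0 = 39.4 sin 30.0° = 19.70 m/s.
x = v_x t = 34.12 × 3.24 = 111 m.
y = v_y0 t − ½ g t² = 19.70×3.24 − 4.900×3.24² = 12.4 m.

x = 111 m, y = 12.4 m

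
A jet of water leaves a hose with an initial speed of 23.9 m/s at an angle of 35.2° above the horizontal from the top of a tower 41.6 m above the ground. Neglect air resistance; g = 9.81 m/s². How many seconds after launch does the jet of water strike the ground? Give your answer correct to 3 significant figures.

4.64 s

Vertical component: v_y = 23.9 sin 35.2° = 13.78 m/s.
Taking up as positive with launch at y = 41.6 m, landing at y = 0: 0 = 41.6 + 13.78 t − ½(9.81) t².
Solving 4.905 t² − 13.78 t − 41.6 = 0 gives t = [13.78 + √(13.78² + 4·4.905·41.6)] / 9.810 = 4.64 s.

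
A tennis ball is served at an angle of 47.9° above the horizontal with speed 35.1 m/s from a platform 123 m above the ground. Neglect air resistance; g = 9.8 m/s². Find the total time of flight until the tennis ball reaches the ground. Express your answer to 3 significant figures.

8.33 s

Vertical component: v_y = 35.1 sin 47.9° = 26.04 m/s.
Taking up as positive with launch at y = 123 m, landing at y = 0: 0 = 123 + 26.04 t − ½(9.8) t².
Solving 4.900 t² − 26.04 t − 123 = 0 gives t = [26.04 + √(26.04² + 4·4.900·123)] / 9.800 = 8.33 s.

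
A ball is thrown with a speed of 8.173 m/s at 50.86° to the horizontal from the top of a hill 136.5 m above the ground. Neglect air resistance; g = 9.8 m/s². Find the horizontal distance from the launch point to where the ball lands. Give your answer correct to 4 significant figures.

30.77 m

Components: v_x = 8.173 cos 50.86° = 5.1589 m/s, v_y = 8.173 sin 50.86° = 6.3390 m/s.
Vertical: 0 = 136.5 + 6.3390 t − ½(9.8) t² ⇒ 4.900 t² − 6.3390 t − 136.5 = 0.
t = [6.3390 + √(40.183 + 2675.4)] / 9.800 = 5.9643 s.
Horizontal: R = v_x · t = 5.1589 × 5.9643 = 30.77 m.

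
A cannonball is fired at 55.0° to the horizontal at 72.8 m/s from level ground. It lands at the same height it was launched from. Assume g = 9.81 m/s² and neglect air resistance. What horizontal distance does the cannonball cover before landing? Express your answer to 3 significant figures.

For level ground, R = v₀² sin(2θ) / g.
sin(2 × 55.0°) = sin 110.0° = 0.9397.
R = (72.8)² × 0.9397 / 9.81 = 508 m.

508 m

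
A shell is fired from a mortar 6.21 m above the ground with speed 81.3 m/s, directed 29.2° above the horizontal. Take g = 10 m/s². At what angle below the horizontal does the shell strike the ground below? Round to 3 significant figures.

v_x = 81.3 cos 29.2° = 70.97 m/s.
At impact |v_y| = √(v_y0² + 2 g h) = √(39.66² + 2×10×6.21) = 41.20 m/s.
Angle below horizontal = arctan(|v_y| / v_x) = arctan(41.20 / 70.97) = 30.1°.

30.1°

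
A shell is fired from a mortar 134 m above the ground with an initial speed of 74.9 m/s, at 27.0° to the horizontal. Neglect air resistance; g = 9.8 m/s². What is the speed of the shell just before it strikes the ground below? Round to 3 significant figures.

90.8 m/s

v_x = 74.9 cos 27.0° = 66.74 m/s is unchanged throughout.
For the vertical component, v_y² = v_y0² + 2 g h = (34.00)² + 2×9.8×134 = 3782, so |v_y| = 61.50 m/s.
Impact speed = √(v_x² + v_y²) = √(4454 + 3782) = 90.8 m/s.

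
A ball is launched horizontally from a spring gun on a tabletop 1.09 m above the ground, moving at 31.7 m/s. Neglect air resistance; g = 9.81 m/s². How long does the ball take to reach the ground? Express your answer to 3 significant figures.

The horizontal speed doesn't affect the fall. With v_y0 = 0, h = ½ g t².
t = √(2 × 1.09 / 9.81) = √0.2222 = 0.471 s.

0.471 s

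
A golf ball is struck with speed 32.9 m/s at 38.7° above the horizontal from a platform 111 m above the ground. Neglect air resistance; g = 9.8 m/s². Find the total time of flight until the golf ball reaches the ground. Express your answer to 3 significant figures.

Vertical component: v_y = 32.9 sin 38.7° = 20.57 m/s.
Taking up as positive with launch at y = 111 m, landing at y = 0: 0 = 111 + 20.57 t − ½(9.8) t².
Solving 4.900 t² − 20.57 t − 111 = 0 gives t = [20.57 + √(20.57² + 4·4.900·111)] / 9.800 = 7.30 s.

7.30 s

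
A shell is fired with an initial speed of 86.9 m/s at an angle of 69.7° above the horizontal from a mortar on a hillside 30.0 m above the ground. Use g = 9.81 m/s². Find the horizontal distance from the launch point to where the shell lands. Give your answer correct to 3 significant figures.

Components: v_x = 86.9 cos 69.7° = 30.15 m/s, v_y = 86.9 sin 69.7° = 81.50 m/s.
Vertical: 0 = 30.0 + 81.50 t − ½(9.81) t² ⇒ 4.905 t² − 81.50 t − 30.0 = 0.
t = [81.50 + √(6642 + 588.6)] / 9.810 = 16.98 s.
Horizontal: R = v_x · t = 30.15 × 16.98 = 512 m.

512 m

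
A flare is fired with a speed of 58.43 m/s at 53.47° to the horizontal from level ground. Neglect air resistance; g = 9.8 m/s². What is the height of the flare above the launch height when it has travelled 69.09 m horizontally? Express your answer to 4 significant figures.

73.93 m

v_x = 58.43 cos 53.47° = 34.780 m/s, v_y0 = 58.43 sin 53.47° = 46.951 m/s.
Time to reach x = 69.09 m: t = x / v_x = 69.09 / 34.780 = 1.9865 s.
y = v_y0 t − ½ g t² = 46.951×1.9865 − 4.900×1.9865² = 73.93 m.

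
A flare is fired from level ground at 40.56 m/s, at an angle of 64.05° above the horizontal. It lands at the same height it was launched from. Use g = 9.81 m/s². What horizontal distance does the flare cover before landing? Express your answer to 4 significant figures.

132.0 m

Components: v_x = 40.56 cos 64.05° = 17.749 m/s, v_y = 40.56 sin 64.05° = 36.471 m/s.
Time of flight (same landing height): t = 2 v_y / g = 2 × 36.471 / 9.81 = 7.4355 s.
Range: R = v_x · t = 17.749 × 7.4355 = 132.0 m.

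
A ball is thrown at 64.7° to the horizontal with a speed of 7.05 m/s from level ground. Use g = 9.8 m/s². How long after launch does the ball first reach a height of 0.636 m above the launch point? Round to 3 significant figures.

0.109 s

v_y0 = 7.05 sin 64.7° = 6.374 m/s.
Set y = v_y0 t − ½ g t² = 0.636: 4.900 t² − 6.374 t + 0.636 = 0.
t = [6.374 ± √(40.63 − 12.47)] / 9.8 = (6.374 ± 5.307) / 9.8, giving t = 0.109 s or t = 1.19 s.
The ball is on the way up at the first time, so t = 0.109 s.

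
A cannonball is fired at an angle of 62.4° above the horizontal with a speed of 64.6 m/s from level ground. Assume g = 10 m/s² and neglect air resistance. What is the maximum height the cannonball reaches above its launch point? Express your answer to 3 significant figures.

Vertical component of launch velocity: v_y = 64.6 sin 62.4° = 57.25 m/s.
At the highest point the vertical velocity is zero, so v_y² = 2 g h_max.
h_max = (57.25)² / (2 × 10) = 3278 / 20.00 = 164 m.

164 m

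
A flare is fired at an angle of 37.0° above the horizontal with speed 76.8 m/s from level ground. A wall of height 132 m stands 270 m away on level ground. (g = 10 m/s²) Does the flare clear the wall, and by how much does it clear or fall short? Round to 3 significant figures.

v_x = 76.8 cos 37.0° = 61.34 m/s; v_y0 = 76.8 sin 37.0° = 46.22 m/s.
Time to reach the wall: t = 270 / 61.34 = 4.402 s.
Height at that point: y = 46.22×4.402 − 5.000×4.402² = 106.6 m.
That is 132 − 106.6 = 25.4 m below the top of the wall, so the flare does not clear it.

No — it falls 25.4 m short of clearing the wall.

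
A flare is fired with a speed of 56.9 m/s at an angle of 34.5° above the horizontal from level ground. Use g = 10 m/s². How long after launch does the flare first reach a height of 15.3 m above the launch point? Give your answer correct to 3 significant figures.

v_y0 = 56.9 sin 34.5° = 32.23 m/s.
Set y = v_y0 t − ½ g t² = 15.3: 5.000 t² − 32.23 t + 15.3 = 0.
t = [32.23 ± √(1039 − 306.0)] / 10 = (32.23 ± 27.07) / 10, giving t = 0.516 s or t = 5.93 s.
The flare is on the way up at the first time, so t = 0.516 s.

0.516 s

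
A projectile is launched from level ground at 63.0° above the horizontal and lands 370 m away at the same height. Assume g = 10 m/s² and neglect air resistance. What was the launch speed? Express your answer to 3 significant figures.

67.6 m/s

On level ground, R = v₀² sin(2θ) / g, so v₀ = √(R g / sin 2θ).
sin(2 × 63.0°) = 0.8090.
v₀ = √(370 × 10 / 0.8090) = √4574 = 67.6 m/s.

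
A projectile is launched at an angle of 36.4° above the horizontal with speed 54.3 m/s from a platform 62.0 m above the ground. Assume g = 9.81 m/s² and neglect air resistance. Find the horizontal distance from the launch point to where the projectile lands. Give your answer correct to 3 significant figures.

Components: v_x = 54.3 cos 36.4° = 43.71 m/s, v_y = 54.3 sin 36.4° = 32.22 m/s.
Vertical: 0 = 62.0 + 32.22 t − ½(9.81) t² ⇒ 4.905 t² − 32.22 t − 62.0 = 0.
t = [32.22 + √(1038 + 1216)] / 9.810 = 8.124 s.
Horizontal: R = v_x · t = 43.71 × 8.124 = 355 m.

355 m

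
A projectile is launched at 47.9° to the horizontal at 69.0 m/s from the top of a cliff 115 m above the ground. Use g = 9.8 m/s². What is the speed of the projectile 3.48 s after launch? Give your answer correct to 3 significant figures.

49.3 m/s

v_x = 69.0 cos 47.9° = 46.26 m/s (constant).
v_y(t) = 69.0 sin 47.9° − g t = 51.20 − 9.8 × 3.48 = 17.10 m/s.
Speed = √(v_x² + v_y²) = √(2140 + 292.4) = 49.3 m/s.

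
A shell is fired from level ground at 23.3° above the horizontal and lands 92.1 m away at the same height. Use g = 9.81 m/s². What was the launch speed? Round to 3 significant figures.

35.3 m/s

On level ground, R = v₀² sin(2θ) / g, so v₀ = √(R g / sin 2θ).
sin(2 × 23.3°) = 0.7266.
v₀ = √(92.1 × 9.81 / 0.7266) = √1243 = 35.3 m/s.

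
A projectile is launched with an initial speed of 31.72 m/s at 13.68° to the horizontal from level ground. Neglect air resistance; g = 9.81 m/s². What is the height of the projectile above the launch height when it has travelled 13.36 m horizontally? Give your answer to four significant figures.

v_x = 31.72 cos 13.68° = 30.820 m/s, v_y0 = 31.72 sin 13.68° = 7.5017 m/s.
Time to reach x = 13.36 m: t = x / v_x = 13.36 / 30.820 = 0.43348 s.
y = v_y0 t − ½ g t² = 7.5017×0.43348 − 4.905×0.43348² = 2.330 m.

2.330 m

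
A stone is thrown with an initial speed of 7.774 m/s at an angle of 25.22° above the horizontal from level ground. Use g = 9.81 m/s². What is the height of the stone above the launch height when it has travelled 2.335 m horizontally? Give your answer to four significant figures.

0.5591 m

v_x = 7.774 cos 25.22° = 7.0330 m/s, v_y0 = 7.774 sin 25.22° = 3.3125 m/s.
Time to reach x = 2.335 m: t = x / v_x = 2.335 / 7.0330 = 0.33201 s.
y = v_y0 t − ½ g t² = 3.3125×0.33201 − 4.905×0.33201² = 0.5591 m.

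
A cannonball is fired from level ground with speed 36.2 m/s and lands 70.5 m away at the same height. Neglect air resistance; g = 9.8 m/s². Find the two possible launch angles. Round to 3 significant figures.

Level-ground range: R = v₀² sin(2θ)/g ⇒ sin 2θ = R g / v₀² = 70.5×9.8/36.2² = 0.5272.
2θ = arcsin(0.5272) = 31.82° or 180° − 31.82° = 148.18°.
So θ = 15.9° or θ = 74.1°.

15.9° and 74.1°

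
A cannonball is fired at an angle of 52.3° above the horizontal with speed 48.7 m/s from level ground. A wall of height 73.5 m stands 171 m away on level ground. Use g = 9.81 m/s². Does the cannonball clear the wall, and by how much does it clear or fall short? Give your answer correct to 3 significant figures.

v_x = 48.7 cos 52.3° = 29.78 m/s; v_y0 = 48.7 sin 52.3° = 38.53 m/s.
Time to reach the wall: t = 171 / 29.78 = 5.742 s.
Height at that point: y = 38.53×5.742 − 4.905×5.742² = 59.52 m.
That is 73.5 − 59.52 = 14.0 m below the top of the wall, so the cannonball does not clear it.

No — it falls 14.0 m short of clearing the wall.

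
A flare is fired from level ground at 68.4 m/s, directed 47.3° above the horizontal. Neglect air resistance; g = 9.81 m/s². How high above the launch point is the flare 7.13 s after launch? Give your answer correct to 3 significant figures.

109 m

v_y0 = 68.4 sin 47.3° = 50.27 m/s.
y(t) = v_y0 t − ½ g t² = 50.27×7.13 − 4.905×7.13² = 109 m.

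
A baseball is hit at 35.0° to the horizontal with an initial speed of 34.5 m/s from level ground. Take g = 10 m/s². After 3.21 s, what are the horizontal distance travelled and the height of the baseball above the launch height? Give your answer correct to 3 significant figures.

x = 90.7 m, y = 12.0 m

v_x = 34.5 cos 35.0° = 28.26 m/s; v_y0 = 34.5 sin 35.0° = 19.79 m/s.
x = v_x t = 28.26 × 3.21 = 90.7 m.
y = v_y0 t − ½ g t² = 19.79×3.21 − 5.000×3.21² = 12.0 m.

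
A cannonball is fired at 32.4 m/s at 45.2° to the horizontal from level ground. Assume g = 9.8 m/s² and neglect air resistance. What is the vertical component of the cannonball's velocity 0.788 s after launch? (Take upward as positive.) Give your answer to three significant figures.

Initial vertical component: v_y0 = 32.4 sin 45.2° = 22.99 m/s.
v_y(t) = v_y0 − g t = 22.99 − 9.8 × 0.788 = 15.3 m/s.

15.3 m/s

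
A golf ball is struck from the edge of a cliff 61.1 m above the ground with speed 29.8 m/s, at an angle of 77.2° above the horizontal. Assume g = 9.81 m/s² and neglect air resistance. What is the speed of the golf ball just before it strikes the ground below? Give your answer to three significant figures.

v_x = 29.8 cos 77.2° = 6.602 m/s is unchanged throughout.
For the vertical component, v_y² = v_y0² + 2 g h = (29.06)² + 2×9.81×61.1 = 2043, so |v_y| = 45.20 m/s.
Impact speed = √(v_x² + v_y²) = √(43.59 + 2043) = 45.7 m/s.

45.7 m/s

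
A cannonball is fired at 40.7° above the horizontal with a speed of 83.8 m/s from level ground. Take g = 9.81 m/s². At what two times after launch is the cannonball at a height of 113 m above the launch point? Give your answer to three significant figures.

v_y0 = 83.8 sin 40.7° = 54.65 m/s.
Set y = v_y0 t − ½ g t² = 113: 4.905 t² − 54.65 t + 113 = 0.
t = [54.65 ± √(2987 − 2217)] / 9.81 = (54.65 ± 27.75) / 9.81, giving t = 2.74 s or t = 8.40 s.
So the cannonball is at 113 m at t = 2.74 s (rising) and t = 8.40 s (falling).

2.74 s and 8.40 s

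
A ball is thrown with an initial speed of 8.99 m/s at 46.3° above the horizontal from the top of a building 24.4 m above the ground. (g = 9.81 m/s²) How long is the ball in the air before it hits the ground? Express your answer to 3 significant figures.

Vertical component: v_y = 8.99 sin 46.3° = 6.499 m/s.
Taking up as positive with launch at y = 24.4 m, landing at y = 0: 0 = 24.4 + 6.499 t − ½(9.81) t².
Solving 4.905 t² − 6.499 t − 24.4 = 0 gives t = [6.499 + √(6.499² + 4·4.905·24.4)] / 9.810 = 2.99 s.

2.99 s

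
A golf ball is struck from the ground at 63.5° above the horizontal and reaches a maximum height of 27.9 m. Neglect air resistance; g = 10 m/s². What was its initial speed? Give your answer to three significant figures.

26.4 m/s

At maximum height v_y = 0, so (v₀ sin θ)² = 2 g H.
v₀ sin 63.5° = √(2 × 10 × 27.9) = 23.62 m/s.
v₀ = 23.62 / sin 63.5° = 23.62 / 0.8949 = 26.4 m/s.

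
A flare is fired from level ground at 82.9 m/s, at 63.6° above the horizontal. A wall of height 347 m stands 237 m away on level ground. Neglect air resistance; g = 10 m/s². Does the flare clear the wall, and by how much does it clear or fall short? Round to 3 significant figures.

v_x = 82.9 cos 63.6° = 36.86 m/s; v_y0 = 82.9 sin 63.6° = 74.25 m/s.
Time to reach the wall: t = 237 / 36.86 = 6.430 s.
Height at that point: y = 74.25×6.430 − 5.000×6.430² = 270.7 m.
That is 347 − 270.7 = 76.3 m below the top of the wall, so the flare does not clear it.

No — it falls 76.3 m short of clearing the wall.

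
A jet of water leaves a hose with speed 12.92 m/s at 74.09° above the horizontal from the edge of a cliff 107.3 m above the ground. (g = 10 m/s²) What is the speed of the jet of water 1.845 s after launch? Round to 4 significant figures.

v_x = 12.92 cos 74.09° = 3.5417 m/s (constant).
v_y(t) = 12.92 sin 74.09° − g t = 12.425 − 10 × 1.845 = -6.0250 m/s.
Speed = √(v_x² + v_y²) = √(12.544 + 36.301) = 6.989 m/s.

6.989 m/s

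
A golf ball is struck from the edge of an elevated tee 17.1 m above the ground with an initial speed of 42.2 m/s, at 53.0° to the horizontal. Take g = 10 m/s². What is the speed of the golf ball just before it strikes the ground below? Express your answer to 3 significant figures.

46.1 m/s

v_x = 42.2 cos 53.0° = 25.40 m/s is unchanged throughout.
For the vertical component, v_y² = v_y0² + 2 g h = (33.70)² + 2×10×17.1 = 1478, so |v_y| = 38.44 m/s.
Impact speed = √(v_x² + v_y²) = √(645.2 + 1478) = 46.1 m/s.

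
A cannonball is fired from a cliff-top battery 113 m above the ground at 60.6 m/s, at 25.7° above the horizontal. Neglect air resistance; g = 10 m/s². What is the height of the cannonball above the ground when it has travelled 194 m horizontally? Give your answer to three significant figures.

143 m

v_x = 60.6 cos 25.7° = 54.61 m/s, v_y0 = 60.6 sin 25.7° = 26.28 m/s.
Time to reach x = 194 m: t = x / v_x = 194 / 54.61 = 3.552 s.
y = 113 + v_y0 t − ½ g t² = 113 + 26.28×3.552 − 5.000×3.552² = 143 m.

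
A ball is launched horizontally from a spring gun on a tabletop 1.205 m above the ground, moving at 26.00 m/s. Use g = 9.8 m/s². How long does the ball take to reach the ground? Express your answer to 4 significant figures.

0.4959 s

The horizontal speed doesn't affect the fall. With v_y0 = 0, h = ½ g t².
t = √(2 × 1.205 / 9.8) = √0.24592 = 0.4959 s.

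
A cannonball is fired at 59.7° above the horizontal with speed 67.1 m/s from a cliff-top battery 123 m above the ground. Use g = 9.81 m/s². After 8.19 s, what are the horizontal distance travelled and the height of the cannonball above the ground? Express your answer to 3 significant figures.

v_x = 67.1 cos 59.7° = 33.85 m/s; v_y0 = 67.1 sin 59.7° = 57.93 m/s.
x = v_x t = 33.85 × 8.19 = 277 m.
y = 123 + v_y0 t − ½ g t² = 268 m.

x = 277 m, y = 268 m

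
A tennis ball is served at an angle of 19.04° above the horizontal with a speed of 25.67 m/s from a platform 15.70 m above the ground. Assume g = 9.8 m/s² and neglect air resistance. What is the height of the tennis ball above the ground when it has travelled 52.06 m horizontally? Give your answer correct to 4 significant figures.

11.11 m

v_x = 25.67 cos 19.04° = 24.266 m/s, v_y0 = 25.67 sin 19.04° = 8.3743 m/s.
Time to reach x = 52.06 m: t = x / v_x = 52.06 / 24.266 = 2.1454 s.
y = 15.70 + v_y0 t − ½ g t² = 15.70 + 8.3743×2.1454 − 4.900×2.1454² = 11.11 m.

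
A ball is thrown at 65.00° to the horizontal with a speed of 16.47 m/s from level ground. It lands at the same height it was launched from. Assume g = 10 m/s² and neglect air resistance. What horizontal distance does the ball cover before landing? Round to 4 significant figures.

For level ground, R = v₀² sin(2θ) / g.
sin(2 × 65.00°) = sin 130.00° = 0.7660.
R = (16.47)² × 0.7660 / 10 = 20.78 m.

20.78 m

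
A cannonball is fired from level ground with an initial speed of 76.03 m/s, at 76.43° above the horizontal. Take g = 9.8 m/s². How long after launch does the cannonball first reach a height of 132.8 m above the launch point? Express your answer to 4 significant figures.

2.085 s

v_y0 = 76.03 sin 76.43° = 73.908 m/s.
Set y = v_y0 t − ½ g t² = 132.8: 4.900 t² − 73.908 t + 132.8 = 0.
t = [73.908 ± √(5462.4 − 2602.9)] / 9.8 = (73.908 ± 53.474) / 9.8, giving t = 2.085 s or t = 13.00 s.
The cannonball is on the way up at the first time, so t = 2.085 s.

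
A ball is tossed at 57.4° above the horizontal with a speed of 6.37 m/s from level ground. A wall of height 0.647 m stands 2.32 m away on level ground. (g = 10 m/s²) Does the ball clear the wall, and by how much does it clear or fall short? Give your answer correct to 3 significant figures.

Yes — it clears the wall by 0.696 m.

v_x = 6.37 cos 57.4° = 3.432 m/s; v_y0 = 6.37 sin 57.4° = 5.366 m/s.
Time to reach the wall: t = 2.32 / 3.432 = 0.6760 s.
Height at that point: y = 5.366×0.6760 − 5.000×0.6760² = 1.343 m.
That is 1.343 − 0.647 = 0.696 m above the top of the wall, so the ball clears it.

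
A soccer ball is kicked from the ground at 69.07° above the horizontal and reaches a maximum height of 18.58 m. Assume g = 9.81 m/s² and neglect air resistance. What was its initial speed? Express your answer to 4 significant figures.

20.44 m/s

At maximum height v_y = 0, so (v₀ sin θ)² = 2 g H.
v₀ sin 69.07° = √(2 × 9.81 × 18.58) = 19.093 m/s.
v₀ = 19.093 / sin 69.07° = 19.093 / 0.9340 = 20.44 m/s.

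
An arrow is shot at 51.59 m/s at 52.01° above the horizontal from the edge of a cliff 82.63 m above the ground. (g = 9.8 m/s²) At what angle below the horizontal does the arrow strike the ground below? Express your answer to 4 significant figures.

60.97°

v_x = 51.59 cos 52.01° = 31.755 m/s.
At impact |v_y| = √(v_y0² + 2 g h) = √(40.659² + 2×9.8×82.63) = 57.208 m/s.
Angle below horizontal = arctan(|v_y| / v_x) = arctan(57.208 / 31.755) = 60.97°.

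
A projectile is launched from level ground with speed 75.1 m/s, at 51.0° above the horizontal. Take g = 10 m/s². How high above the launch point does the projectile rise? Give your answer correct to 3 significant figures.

170 m

Vertical component of launch velocity: v_y = 75.1 sin 51.0° = 58.36 m/s.
At the highest point the vertical velocity is zero, so v_y² = 2 g h_max.
h_max = (58.36)² / (2 × 10) = 3406 / 20.00 = 170 m.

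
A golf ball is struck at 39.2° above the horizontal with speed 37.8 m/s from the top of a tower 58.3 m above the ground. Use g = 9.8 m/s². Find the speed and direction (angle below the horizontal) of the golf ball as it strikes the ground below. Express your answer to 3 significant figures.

v_x = 37.8 cos 39.2° = 29.29 m/s (constant).
|v_y| at impact = √((23.89)² + 2×9.8×58.3) = 41.39 m/s.
Speed = √(29.29² + 41.39²) = 50.7 m/s; angle = arctan(41.39/29.29) = 54.7° below horizontal.

50.7 m/s at 54.7° below the horizontal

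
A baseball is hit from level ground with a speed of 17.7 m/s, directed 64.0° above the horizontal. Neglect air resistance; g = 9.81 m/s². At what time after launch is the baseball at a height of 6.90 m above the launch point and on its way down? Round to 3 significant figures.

v_y0 = 17.7 sin 64.0° = 15.91 m/s.
Set y = v_y0 t − ½ g t² = 6.90: 4.905 t² − 15.91 t + 6.90 = 0.
t = [15.91 ± √(253.1 − 135.4)] / 9.81 = (15.91 ± 10.85) / 9.81, giving t = 0.516 s or t = 2.73 s.
On the way down corresponds to the larger root: t = 2.73 s.

2.73 s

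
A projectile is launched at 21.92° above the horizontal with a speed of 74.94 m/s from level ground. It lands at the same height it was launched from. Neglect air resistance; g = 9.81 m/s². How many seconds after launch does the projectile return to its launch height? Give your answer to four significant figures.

5.704 s

Vertical component: v_y = 74.94 sin 21.92° = 27.976 m/s.
For a projectile landing at launch height, time of flight is t = 2 v_y / g = 2 × 27.976 / 9.81 = 5.704 s.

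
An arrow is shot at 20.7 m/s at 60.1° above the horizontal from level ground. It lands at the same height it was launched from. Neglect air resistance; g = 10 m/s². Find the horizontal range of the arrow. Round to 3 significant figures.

37.0 m

Components: v_x = 20.7 cos 60.1° = 10.32 m/s, v_y = 20.7 sin 60.1° = 17.94 m/s.
Time of flight (same landing height): t = 2 v_y / g = 2 × 17.94 / 10 = 3.588 s.
Range: R = v_x · t = 10.32 × 3.588 = 37.0 m.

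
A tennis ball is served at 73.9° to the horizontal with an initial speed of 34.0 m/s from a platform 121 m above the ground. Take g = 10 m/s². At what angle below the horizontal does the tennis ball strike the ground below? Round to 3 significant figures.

80.9°

v_x = 34.0 cos 73.9° = 9.429 m/s.
At impact |v_y| = √(v_y0² + 2 g h) = √(32.67² + 2×10×121) = 59.05 m/s.
Angle below horizontal = arctan(|v_y| / v_x) = arctan(59.05 / 9.429) = 80.9°.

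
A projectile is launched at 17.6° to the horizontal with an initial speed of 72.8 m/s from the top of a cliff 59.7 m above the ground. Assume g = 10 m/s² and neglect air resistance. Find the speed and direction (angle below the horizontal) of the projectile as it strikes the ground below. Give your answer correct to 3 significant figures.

80.6 m/s at 30.6° below the horizontal

v_x = 72.8 cos 17.6° = 69.39 m/s (constant).
|v_y| at impact = √((22.01)² + 2×10×59.7) = 40.97 m/s.
Speed = √(69.39² + 40.97²) = 80.6 m/s; angle = arctan(40.97/69.39) = 30.6° below horizontal.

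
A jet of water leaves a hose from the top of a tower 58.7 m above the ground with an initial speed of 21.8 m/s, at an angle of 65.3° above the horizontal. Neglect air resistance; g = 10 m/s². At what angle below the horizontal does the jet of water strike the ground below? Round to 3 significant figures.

77.0°

v_x = 21.8 cos 65.3° = 9.110 m/s.
At impact |v_y| = √(v_y0² + 2 g h) = √(19.81² + 2×10×58.7) = 39.58 m/s.
Angle below horizontal = arctan(|v_y| / v_x) = arctan(39.58 / 9.110) = 77.0°.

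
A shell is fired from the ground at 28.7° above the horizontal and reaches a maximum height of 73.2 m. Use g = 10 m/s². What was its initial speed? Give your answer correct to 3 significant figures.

79.7 m/s

At maximum height v_y = 0, so (v₀ sin θ)² = 2 g H.
v₀ sin 28.7° = √(2 × 10 × 73.2) = 38.26 m/s.
v₀ = 38.26 / sin 28.7° = 38.26 / 0.4802 = 79.7 m/s.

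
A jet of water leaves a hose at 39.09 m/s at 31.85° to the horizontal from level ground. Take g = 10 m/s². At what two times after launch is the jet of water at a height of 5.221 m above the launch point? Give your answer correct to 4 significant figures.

0.2709 s and 3.855 s

v_y0 = 39.09 sin 31.85° = 20.628 m/s.
Set y = v_y0 t − ½ g t² = 5.221: 5.000 t² − 20.628 t + 5.221 = 0.
t = [20.628 ± √(425.51 − 104.42)] / 10 = (20.628 ± 17.919) / 10, giving t = 0.2709 s or t = 3.855 s.
So the jet of water is at 5.221 m at t = 0.2709 s (rising) and t = 3.855 s (falling).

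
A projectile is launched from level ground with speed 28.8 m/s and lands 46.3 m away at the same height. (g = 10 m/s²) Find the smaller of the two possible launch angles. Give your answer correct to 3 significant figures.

17.0°

Level-ground range: R = v₀² sin(2θ)/g ⇒ sin 2θ = R g / v₀² = 46.3×10/28.8² = 0.5582.
2θ = arcsin(0.5582) = 33.93° or 180° − 33.93° = 146.07°.
So θ = 17.0° or θ = 73.0°.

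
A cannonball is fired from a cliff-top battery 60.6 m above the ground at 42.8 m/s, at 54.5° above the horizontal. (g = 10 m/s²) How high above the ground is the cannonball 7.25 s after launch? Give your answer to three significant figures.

50.4 m

v_y0 = 42.8 sin 54.5° = 34.84 m/s.
y(t) = 60.6 + v_y0 t − ½ g t² = 60.6 + 34.84×7.25 − ½×10×7.25² = 50.4 m.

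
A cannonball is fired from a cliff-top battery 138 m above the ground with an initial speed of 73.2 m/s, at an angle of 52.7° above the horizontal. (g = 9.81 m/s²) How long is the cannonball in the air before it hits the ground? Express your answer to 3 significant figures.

13.9 s

Vertical component: v_y = 73.2 sin 52.7° = 58.23 m/s.
Taking up as positive with launch at y = 138 m, landing at y = 0: 0 = 138 + 58.23 t − ½(9.81) t².
Solving 4.905 t² − 58.23 t − 138 = 0 gives t = [58.23 + √(58.23² + 4·4.905·138)] / 9.810 = 13.9 s.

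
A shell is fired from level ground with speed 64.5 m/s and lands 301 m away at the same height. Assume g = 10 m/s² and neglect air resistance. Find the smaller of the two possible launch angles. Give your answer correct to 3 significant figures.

Level-ground range: R = v₀² sin(2θ)/g ⇒ sin 2θ = R g / v₀² = 301×10/64.5² = 0.7235.
2θ = arcsin(0.7235) = 46.34° or 180° − 46.34° = 133.66°.
So θ = 23.2° or θ = 66.8°.

23.2°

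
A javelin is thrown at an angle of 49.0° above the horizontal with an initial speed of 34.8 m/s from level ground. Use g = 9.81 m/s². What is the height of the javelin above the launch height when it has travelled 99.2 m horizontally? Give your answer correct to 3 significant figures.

21.5 m

v_x = 34.8 cos 49.0° = 22.83 m/s, v_y0 = 34.8 sin 49.0° = 26.26 m/s.
Time to reach x = 99.2 m: t = x / v_x = 99.2 / 22.83 = 4.345 s.
y = v_y0 t − ½ g t² = 26.26×4.345 − 4.905×4.345² = 21.5 m.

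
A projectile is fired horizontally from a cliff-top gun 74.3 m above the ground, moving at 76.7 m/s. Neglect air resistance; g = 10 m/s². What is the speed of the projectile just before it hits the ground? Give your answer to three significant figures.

Fall time: t = √(2 × 74.3 / 10) = 3.855 s.
At impact: v_x = 76.7 m/s (unchanged), v_y = g t = 10 × 3.855 = 38.55 m/s.
Speed = √(v_x² + v_y²) = √(5883 + 1486) = 85.8 m/s.

85.8 m/s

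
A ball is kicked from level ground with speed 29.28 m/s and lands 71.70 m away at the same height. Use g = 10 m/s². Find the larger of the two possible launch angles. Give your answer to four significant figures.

61.62°

Level-ground range: R = v₀² sin(2θ)/g ⇒ sin 2θ = R g / v₀² = 71.70×10/29.28² = 0.8363.
2θ = arcsin(0.8363) = 56.751° or 180° − 56.751° = 123.249°.
So θ = 28.38° or θ = 61.62°.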